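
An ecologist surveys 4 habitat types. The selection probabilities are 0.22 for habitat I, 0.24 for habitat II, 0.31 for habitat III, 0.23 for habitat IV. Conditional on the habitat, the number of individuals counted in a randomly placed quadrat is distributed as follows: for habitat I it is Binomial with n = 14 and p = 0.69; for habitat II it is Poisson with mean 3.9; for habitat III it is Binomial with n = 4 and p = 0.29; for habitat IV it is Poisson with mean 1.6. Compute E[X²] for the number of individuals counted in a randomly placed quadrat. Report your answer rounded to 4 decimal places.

27.4039

For each component E[X²] = Var + (mean)², giving I: 96.3102; II: 19.11; III: 2.1692; IV: 4.16.
Overall E[X²] = 0.22·96.3102 + 0.24·19.11 + 0.31·2.1692 + 0.23·4.16 = 27.4039.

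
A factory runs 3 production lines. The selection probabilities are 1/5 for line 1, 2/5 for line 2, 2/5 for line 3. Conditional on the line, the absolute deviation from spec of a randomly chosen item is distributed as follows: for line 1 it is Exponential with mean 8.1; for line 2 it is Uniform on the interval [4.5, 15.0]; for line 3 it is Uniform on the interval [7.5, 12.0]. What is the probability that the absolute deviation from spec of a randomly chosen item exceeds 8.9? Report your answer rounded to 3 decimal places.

Conditional on each line, P(X > 8.9): 1: 0.333282; 2: 0.580952; 3: 0.688889.
By total probability, P(X > 8.9) = 0.2·0.333282 + 0.4·0.580952 + 0.4·0.688889 = 0.574593.

0.575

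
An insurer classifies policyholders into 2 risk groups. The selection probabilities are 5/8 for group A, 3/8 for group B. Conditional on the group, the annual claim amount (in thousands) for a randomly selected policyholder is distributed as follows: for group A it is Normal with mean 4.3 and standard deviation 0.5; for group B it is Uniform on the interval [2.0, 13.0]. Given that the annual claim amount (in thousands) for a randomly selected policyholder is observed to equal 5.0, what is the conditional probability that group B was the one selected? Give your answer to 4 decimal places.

0.1541

Likelihoods f(5.0 | ·): A: 0.299455; B: 0.0909091.
Posterior ∝ prior × likelihood. Numerator for B: 0.375·0.0909091 = 0.0340909.
Normalizing constant: 0.625·0.299455 + 0.375·0.0909091 = 0.22125.
P(B | observation) = 0.0340909 / 0.22125 = 0.154083.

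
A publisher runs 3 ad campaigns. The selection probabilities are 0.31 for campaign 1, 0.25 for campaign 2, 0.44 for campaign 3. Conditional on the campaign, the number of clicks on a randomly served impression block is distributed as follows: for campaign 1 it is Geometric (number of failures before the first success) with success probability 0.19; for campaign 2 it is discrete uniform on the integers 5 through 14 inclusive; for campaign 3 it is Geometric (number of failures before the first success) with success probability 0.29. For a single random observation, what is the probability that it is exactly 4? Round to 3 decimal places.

0.058

Conditional on each campaign, P(X = 4): 1: 0.0817888; 2: 0; 3: 0.0736939.
By total probability, P(X = 4) = 0.31·0.0817888 + 0.25·0 + 0.44·0.0736939 = 0.0577798.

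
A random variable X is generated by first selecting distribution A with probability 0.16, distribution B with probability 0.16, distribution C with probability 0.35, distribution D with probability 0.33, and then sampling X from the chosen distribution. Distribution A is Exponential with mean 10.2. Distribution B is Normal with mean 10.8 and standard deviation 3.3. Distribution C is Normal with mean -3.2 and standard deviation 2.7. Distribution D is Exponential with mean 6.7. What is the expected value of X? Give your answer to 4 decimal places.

4.4510

Component means — A: 10.2; B: 10.8; C: -3.2; D: 6.7.
E[X] = 0.16·10.2 + 0.16·10.8 + 0.35·-3.2 + 0.33·6.7 = 4.451.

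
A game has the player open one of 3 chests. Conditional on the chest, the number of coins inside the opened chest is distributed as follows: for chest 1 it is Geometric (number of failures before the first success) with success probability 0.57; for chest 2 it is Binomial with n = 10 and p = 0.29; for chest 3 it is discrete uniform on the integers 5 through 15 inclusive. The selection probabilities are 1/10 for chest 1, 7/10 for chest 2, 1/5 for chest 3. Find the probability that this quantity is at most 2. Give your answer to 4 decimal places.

Conditional on each chest, P(X ≤ 2): 1: 0.920493; 2: 0.409899; 3: 0.
By total probability, P(X ≤ 2) = 0.1·0.920493 + 0.7·0.409899 + 0.2·0 = 0.378978.

0.3790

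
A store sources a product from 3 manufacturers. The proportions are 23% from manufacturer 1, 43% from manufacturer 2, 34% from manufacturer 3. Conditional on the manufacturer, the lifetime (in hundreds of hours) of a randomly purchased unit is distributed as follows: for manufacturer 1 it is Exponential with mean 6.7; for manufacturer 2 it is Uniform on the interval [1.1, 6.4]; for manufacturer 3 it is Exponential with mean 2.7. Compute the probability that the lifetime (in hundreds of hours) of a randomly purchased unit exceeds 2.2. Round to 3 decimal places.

0.657

Conditional on each manufacturer, P(X > 2.2): 1: 0.720105; 2: 0.792453; 3: 0.442721.
By total probability, P(X > 2.2) = 0.23·0.720105 + 0.43·0.792453 + 0.34·0.442721 = 0.656904.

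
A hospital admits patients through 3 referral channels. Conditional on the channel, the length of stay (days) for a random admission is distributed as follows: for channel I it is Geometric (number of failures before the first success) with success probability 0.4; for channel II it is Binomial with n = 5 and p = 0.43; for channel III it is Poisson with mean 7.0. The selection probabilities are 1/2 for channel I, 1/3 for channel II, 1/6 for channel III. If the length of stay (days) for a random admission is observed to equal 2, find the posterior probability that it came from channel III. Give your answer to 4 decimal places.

0.0196

Likelihoods P(X=2 | ·): I: 0.144; II: 0.342422; III: 0.0223411.
Posterior ∝ prior × likelihood. Numerator for III: 0.166667·0.0223411 = 0.00372352.
Normalizing constant: 0.5·0.144 + 0.333333·0.342422 + 0.166667·0.0223411 = 0.189864.
P(III | observation) = 0.00372352 / 0.189864 = 0.0196115.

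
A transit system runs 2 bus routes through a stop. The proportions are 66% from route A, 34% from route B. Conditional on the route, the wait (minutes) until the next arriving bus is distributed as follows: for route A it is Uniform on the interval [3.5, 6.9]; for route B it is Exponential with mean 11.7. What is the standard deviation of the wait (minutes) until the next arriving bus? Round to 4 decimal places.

Per component, A: μ=5.2, E[X²]=28.0033; B: μ=11.7, E[X²]=273.78.
E[X] = 0.66·5.2 + 0.34·11.7 = 7.41.
E[X²] = 0.66·28.0033 + 0.34·273.78 = 111.567.
Var(X) = E[X²] − (E[X])² = 111.567 − 54.9081 = 56.6593.
SD(X) = √56.6593 = 7.52724.

7.5272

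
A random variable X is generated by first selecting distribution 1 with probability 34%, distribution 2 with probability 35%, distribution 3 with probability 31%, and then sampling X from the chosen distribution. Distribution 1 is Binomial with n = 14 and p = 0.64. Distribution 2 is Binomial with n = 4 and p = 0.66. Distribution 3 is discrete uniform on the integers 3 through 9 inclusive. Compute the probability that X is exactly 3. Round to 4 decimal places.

Conditional on each component, P(X = 3): 1: 0.00125594; 2: 0.390995; 3: 0.142857.
By total probability, P(X = 3) = 0.34·0.00125594 + 0.35·0.390995 + 0.31·0.142857 = 0.181561.

0.1816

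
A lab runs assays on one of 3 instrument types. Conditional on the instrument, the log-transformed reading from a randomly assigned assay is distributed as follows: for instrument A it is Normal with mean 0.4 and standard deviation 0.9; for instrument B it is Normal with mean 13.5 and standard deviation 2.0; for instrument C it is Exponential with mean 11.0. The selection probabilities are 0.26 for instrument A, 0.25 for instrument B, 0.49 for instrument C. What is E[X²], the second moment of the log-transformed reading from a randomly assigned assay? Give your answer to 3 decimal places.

For each component E[X²] = Var + (mean)², giving A: 0.97; B: 186.25; C: 242.
Overall E[X²] = 0.26·0.97 + 0.25·186.25 + 0.49·242 = 165.395.

165.395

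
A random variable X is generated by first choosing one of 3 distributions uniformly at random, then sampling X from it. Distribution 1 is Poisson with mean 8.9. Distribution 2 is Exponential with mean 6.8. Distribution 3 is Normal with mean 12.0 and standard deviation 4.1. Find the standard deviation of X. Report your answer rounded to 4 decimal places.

5.3428

Per component, 1: μ=8.9, E[X²]=88.11; 2: μ=6.8, E[X²]=92.48; 3: μ=12, E[X²]=160.81.
E[X] = 0.333333·8.9 + 0.333333·6.8 + 0.333333·12 = 9.23333.
E[X²] = 0.333333·88.11 + 0.333333·92.48 + 0.333333·160.81 = 113.8.
Var(X) = E[X²] − (E[X])² = 113.8 − 85.2544 = 28.5456.
SD(X) = √28.5456 = 5.3428.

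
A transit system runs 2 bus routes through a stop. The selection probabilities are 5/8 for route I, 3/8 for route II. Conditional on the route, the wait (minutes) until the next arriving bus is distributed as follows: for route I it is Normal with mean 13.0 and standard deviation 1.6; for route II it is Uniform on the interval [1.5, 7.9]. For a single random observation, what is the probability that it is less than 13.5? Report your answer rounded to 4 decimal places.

0.7642

Conditional on each route, P(X < 13.5): I: 0.62267; II: 1.
By total probability, P(X < 13.5) = 0.625·0.62267 + 0.375·1 = 0.764169.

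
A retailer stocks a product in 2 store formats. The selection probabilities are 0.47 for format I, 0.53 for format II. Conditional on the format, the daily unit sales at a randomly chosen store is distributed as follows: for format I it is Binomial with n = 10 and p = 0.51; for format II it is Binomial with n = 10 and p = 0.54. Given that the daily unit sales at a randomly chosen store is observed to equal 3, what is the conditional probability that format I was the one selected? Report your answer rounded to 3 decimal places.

0.538

Likelihoods P(X=3 | ·): I: 0.10796; II: 0.0823507.
Posterior ∝ prior × likelihood. Numerator for I: 0.47·0.10796 = 0.0507414.
Normalizing constant: 0.47·0.10796 + 0.53·0.0823507 = 0.0943872.
P(I | observation) = 0.0507414 / 0.0943872 = 0.537587.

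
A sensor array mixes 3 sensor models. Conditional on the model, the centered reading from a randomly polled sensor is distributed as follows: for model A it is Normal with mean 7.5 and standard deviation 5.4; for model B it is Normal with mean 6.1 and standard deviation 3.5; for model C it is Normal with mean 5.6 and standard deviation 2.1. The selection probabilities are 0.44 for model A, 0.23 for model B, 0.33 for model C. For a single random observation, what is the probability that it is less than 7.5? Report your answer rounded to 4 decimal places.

Conditional on each model, P(X < 7.5): A: 0.5; B: 0.655422; C: 0.817204.
By total probability, P(X < 7.5) = 0.44·0.5 + 0.23·0.655422 + 0.33·0.817204 = 0.640424.

0.6404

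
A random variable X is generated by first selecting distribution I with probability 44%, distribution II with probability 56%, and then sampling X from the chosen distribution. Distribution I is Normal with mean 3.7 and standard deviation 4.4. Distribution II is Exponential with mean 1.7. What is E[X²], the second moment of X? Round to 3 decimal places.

For each component E[X²] = Var + (mean)², giving I: 33.05; II: 5.78.
Overall E[X²] = 0.44·33.05 + 0.56·5.78 = 17.7788.

17.779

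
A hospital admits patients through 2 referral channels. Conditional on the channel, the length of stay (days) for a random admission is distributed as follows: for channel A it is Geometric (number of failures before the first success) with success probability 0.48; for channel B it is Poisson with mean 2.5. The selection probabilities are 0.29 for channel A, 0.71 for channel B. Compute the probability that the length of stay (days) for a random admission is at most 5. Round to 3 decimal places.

Conditional on each channel, P(X ≤ 5): A: 0.980229; B: 0.957979.
By total probability, P(X ≤ 5) = 0.29·0.980229 + 0.71·0.957979 = 0.964432.

0.964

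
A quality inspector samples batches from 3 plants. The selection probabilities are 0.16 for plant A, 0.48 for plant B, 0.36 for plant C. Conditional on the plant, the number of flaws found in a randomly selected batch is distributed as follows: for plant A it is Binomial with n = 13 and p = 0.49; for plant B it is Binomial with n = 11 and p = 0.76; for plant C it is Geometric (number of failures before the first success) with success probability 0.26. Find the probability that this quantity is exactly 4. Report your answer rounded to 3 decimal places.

Conditional on each plant, P(X = 4): A: 0.0962104; B: 0.00504948; C: 0.0779651.
By total probability, P(X = 4) = 0.16·0.0962104 + 0.48·0.00504948 + 0.36·0.0779651 = 0.0458848.

0.046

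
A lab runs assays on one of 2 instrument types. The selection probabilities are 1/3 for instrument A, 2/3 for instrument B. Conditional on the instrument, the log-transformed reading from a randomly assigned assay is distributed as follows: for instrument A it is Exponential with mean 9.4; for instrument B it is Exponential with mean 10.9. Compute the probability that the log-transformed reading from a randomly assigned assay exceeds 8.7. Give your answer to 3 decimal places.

0.432

Conditional on each instrument, P(X > 8.7): A: 0.396321; B: 0.450154.
By total probability, P(X > 8.7) = 0.333333·0.396321 + 0.666667·0.450154 = 0.43221.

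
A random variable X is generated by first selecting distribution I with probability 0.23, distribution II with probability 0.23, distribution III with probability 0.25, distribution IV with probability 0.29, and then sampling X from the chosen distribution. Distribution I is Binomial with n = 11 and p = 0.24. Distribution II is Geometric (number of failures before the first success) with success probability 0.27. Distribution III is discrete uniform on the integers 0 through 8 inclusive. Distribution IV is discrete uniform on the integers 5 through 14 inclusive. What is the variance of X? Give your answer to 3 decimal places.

15.440

Per component, I: μ=2.64, E[X²]=8.976; II: μ=2.7037, E[X²]=17.3237; III: μ=4, E[X²]=22.6667; IV: μ=9.5, E[X²]=98.5.
E[X] = 0.23·2.64 + 0.23·2.7037 + 0.25·4 + 0.29·9.5 = 4.98405.
E[X²] = 0.23·8.976 + 0.23·17.3237 + 0.25·22.6667 + 0.29·98.5 = 40.2806.
Var(X) = E[X²] − (E[X])² = 40.2806 − 24.8408 = 15.4398.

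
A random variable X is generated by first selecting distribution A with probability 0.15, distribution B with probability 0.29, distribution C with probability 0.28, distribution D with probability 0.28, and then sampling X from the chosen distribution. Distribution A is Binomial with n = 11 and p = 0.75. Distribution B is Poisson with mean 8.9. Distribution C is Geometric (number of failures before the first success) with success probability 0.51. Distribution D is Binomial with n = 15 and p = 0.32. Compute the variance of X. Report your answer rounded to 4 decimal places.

14.7203

Per component, A: μ=8.25, E[X²]=70.125; B: μ=8.9, E[X²]=88.11; C: μ=0.960784, E[X²]=2.807; D: μ=4.8, E[X²]=26.304.
E[X] = 0.15·8.25 + 0.29·8.9 + 0.28·0.960784 + 0.28·4.8 = 5.43152.
E[X²] = 0.15·70.125 + 0.29·88.11 + 0.28·2.807 + 0.28·26.304 = 44.2217.
Var(X) = E[X²] − (E[X])² = 44.2217 − 29.5014 = 14.7203.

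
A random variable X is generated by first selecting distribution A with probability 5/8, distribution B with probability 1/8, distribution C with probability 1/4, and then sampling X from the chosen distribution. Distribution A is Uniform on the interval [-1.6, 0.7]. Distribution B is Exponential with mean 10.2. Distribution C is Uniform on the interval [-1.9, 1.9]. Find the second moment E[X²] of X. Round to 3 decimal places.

26.713

For each component E[X²] = Var + (mean)², giving A: 0.643333; B: 208.08; C: 1.20333.
Overall E[X²] = 0.625·0.643333 + 0.125·208.08 + 0.25·1.20333 = 26.7129.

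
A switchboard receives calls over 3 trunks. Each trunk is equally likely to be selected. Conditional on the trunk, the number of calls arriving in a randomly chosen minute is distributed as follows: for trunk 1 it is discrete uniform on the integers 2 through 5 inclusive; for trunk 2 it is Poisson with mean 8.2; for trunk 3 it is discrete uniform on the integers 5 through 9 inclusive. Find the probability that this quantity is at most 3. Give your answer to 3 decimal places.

0.179

Conditional on each trunk, P(X ≤ 3): 1: 0.5; 2: 0.0369999; 3: 0.
By total probability, P(X ≤ 3) = 0.333333·0.5 + 0.333333·0.0369999 + 0.333333·0 = 0.179.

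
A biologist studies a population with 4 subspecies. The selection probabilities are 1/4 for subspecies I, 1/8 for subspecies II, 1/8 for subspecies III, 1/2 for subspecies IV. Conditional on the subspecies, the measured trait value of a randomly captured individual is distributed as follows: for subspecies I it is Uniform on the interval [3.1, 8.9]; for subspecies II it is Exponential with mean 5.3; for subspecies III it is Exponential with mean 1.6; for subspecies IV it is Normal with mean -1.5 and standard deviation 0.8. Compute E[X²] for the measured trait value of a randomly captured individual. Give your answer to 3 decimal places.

For each component E[X²] = Var + (mean)², giving I: 38.8033; II: 56.18; III: 5.12; IV: 2.89.
Overall E[X²] = 0.25·38.8033 + 0.125·56.18 + 0.125·5.12 + 0.5·2.89 = 18.8083.

18.808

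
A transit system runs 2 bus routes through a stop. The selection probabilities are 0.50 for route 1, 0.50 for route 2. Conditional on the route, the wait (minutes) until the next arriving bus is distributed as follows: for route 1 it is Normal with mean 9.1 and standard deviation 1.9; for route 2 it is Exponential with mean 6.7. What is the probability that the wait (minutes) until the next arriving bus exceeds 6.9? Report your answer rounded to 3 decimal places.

0.617

Conditional on each route, P(X > 6.9): 1: 0.876547; 2: 0.35706.
By total probability, P(X > 6.9) = 0.5·0.876547 + 0.5·0.35706 = 0.616803.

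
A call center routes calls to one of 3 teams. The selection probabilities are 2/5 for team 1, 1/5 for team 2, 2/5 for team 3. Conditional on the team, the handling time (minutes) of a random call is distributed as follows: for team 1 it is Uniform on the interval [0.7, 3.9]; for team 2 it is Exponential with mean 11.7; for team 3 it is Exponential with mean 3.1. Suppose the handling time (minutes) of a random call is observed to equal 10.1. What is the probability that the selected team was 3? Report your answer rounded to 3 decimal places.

Likelihoods f(10.1 | ·): 1: 0; 2: 0.0360504; 3: 0.0124073.
Posterior ∝ prior × likelihood. Numerator for 3: 0.4·0.0124073 = 0.00496294.
Normalizing constant: 0.4·0 + 0.2·0.0360504 + 0.4·0.0124073 = 0.012173.
P(3 | observation) = 0.00496294 / 0.012173 = 0.4077.

0.408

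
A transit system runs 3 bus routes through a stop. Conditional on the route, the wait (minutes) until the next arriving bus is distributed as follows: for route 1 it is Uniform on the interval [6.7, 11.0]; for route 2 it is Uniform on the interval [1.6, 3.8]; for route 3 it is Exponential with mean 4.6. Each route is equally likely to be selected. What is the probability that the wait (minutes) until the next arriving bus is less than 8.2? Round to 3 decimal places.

0.727

Conditional on each route, P(X < 8.2): 1: 0.348837; 2: 1; 3: 0.831801.
By total probability, P(X < 8.2) = 0.333333·0.348837 + 0.333333·1 + 0.333333·0.831801 = 0.726879.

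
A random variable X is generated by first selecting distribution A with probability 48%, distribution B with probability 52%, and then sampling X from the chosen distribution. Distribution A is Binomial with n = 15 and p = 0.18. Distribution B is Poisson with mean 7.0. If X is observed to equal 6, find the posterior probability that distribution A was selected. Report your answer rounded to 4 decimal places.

0.1502

Likelihoods P(X=6 | ·): A: 0.0285341; B: 0.149003.
Posterior ∝ prior × likelihood. Numerator for A: 0.48·0.0285341 = 0.0136964.
Normalizing constant: 0.48·0.0285341 + 0.52·0.149003 = 0.0911778.
P(A | observation) = 0.0136964 / 0.0911778 = 0.150216.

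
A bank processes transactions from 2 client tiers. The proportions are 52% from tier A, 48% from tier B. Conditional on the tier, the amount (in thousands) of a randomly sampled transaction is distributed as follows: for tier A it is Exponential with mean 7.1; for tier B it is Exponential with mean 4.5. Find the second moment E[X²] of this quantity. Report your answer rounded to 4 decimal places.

For each component E[X²] = Var + (mean)², giving A: 100.82; B: 40.5.
Overall E[X²] = 0.52·100.82 + 0.48·40.5 = 71.8664.

71.8664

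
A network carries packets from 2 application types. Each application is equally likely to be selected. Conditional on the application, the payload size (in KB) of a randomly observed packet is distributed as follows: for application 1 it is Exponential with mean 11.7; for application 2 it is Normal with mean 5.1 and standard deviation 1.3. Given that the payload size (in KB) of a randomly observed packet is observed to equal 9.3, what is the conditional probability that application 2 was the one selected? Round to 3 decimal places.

0.041

Likelihoods f(9.3 | ·): 1: 0.0386016; 2: 0.00166116.
Posterior ∝ prior × likelihood. Numerator for 2: 0.5·0.00166116 = 0.000830581.
Normalizing constant: 0.5·0.0386016 + 0.5·0.00166116 = 0.0201314.
P(2 | observation) = 0.000830581 / 0.0201314 = 0.041258.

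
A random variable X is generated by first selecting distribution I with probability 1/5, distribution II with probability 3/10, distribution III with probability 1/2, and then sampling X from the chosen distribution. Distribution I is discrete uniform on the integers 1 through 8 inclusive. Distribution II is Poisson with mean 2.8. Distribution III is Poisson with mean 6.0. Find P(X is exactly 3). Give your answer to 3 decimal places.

Conditional on each component, P(X = 3): I: 0.125; II: 0.222484; III: 0.0892351.
By total probability, P(X = 3) = 0.2·0.125 + 0.3·0.222484 + 0.5·0.0892351 = 0.136363.

0.136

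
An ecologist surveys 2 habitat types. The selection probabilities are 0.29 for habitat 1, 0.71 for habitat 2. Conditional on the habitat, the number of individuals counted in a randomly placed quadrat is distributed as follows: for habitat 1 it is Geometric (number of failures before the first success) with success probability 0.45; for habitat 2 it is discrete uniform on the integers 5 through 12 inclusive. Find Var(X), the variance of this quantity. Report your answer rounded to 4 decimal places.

15.4209

Per component, 1: μ=1.22222, E[X²]=4.20988; 2: μ=8.5, E[X²]=77.5.
E[X] = 0.29·1.22222 + 0.71·8.5 = 6.38944.
E[X²] = 0.29·4.20988 + 0.71·77.5 = 56.2459.
Var(X) = E[X²] − (E[X])² = 56.2459 − 40.825 = 15.4209.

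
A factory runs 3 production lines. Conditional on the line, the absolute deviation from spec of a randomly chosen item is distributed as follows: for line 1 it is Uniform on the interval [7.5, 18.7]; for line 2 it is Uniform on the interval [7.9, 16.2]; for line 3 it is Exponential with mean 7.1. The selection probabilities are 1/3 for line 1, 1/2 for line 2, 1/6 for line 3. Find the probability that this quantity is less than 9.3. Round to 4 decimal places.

0.2596

Conditional on each line, P(X < 9.3): 1: 0.160714; 2: 0.168675; 3: 0.730142.
By total probability, P(X < 9.3) = 0.333333·0.160714 + 0.5·0.168675 + 0.166667·0.730142 = 0.259599.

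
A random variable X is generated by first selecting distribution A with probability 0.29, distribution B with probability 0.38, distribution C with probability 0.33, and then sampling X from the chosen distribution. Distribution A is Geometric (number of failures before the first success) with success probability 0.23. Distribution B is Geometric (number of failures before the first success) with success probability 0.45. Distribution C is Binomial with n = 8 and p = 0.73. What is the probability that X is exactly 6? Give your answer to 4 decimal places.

Conditional on each component, P(X = 6): A: 0.0479371; B: 0.0124563; C: 0.308903.
By total probability, P(X = 6) = 0.29·0.0479371 + 0.38·0.0124563 + 0.33·0.308903 = 0.120573.

0.1206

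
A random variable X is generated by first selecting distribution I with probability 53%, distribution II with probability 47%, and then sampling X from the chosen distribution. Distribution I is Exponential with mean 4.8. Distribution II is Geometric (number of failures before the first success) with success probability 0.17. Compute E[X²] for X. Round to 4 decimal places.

For each component E[X²] = Var + (mean)², giving I: 46.08; II: 52.5571.
Overall E[X²] = 0.53·46.08 + 0.47·52.5571 = 49.1242.

49.1242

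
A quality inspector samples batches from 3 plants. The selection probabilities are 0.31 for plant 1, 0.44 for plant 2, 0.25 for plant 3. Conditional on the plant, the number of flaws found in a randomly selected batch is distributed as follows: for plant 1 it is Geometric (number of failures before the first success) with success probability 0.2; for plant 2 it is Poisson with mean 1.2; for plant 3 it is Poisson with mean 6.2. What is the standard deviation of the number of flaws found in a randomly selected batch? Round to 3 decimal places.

3.532

Per component, 1: μ=4, E[X²]=36; 2: μ=1.2, E[X²]=2.64; 3: μ=6.2, E[X²]=44.64.
E[X] = 0.31·4 + 0.44·1.2 + 0.25·6.2 = 3.318.
E[X²] = 0.31·36 + 0.44·2.64 + 0.25·44.64 = 23.4816.
Var(X) = E[X²] − (E[X])² = 23.4816 − 11.0091 = 12.4725.
SD(X) = √12.4725 = 3.53164.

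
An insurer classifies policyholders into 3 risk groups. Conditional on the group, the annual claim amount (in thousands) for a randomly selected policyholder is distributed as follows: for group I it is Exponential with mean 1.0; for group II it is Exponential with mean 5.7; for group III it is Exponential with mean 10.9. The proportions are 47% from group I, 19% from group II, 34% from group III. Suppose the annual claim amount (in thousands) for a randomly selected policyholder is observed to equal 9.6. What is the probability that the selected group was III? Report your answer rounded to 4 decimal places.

0.6752

Likelihoods f(9.6 | ·): I: 6.77287e-05; II: 0.0325598; III: 0.0380256.
Posterior ∝ prior × likelihood. Numerator for III: 0.34·0.0380256 = 0.0129287.
Normalizing constant: 0.47·6.77287e-05 + 0.19·0.0325598 + 0.34·0.0380256 = 0.0191469.
P(III | observation) = 0.0129287 / 0.0191469 = 0.675237.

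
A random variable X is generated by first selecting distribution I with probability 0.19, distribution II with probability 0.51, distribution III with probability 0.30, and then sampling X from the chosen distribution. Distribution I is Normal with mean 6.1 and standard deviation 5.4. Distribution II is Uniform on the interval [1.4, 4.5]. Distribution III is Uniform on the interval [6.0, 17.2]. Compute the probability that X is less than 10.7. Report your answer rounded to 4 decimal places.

0.7884

Conditional on each component, P(X < 10.7): I: 0.802852; II: 1; III: 0.419643.
By total probability, P(X < 10.7) = 0.19·0.802852 + 0.51·1 + 0.3·0.419643 = 0.788435.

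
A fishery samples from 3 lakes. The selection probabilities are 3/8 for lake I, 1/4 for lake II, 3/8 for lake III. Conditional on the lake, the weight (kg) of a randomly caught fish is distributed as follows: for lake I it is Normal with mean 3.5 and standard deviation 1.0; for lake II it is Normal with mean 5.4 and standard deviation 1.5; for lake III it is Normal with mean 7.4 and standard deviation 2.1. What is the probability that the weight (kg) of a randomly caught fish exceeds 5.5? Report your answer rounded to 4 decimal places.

0.4333

Conditional on each lake, P(X > 5.5): I: 0.0227501; II: 0.473424; III: 0.817204.
By total probability, P(X > 5.5) = 0.375·0.0227501 + 0.25·0.473424 + 0.375·0.817204 = 0.433339.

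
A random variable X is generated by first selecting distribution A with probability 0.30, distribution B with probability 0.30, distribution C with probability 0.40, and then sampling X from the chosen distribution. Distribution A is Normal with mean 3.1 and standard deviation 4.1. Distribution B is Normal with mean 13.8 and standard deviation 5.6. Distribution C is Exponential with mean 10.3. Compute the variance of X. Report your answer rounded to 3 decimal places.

Per component, A: μ=3.1, E[X²]=26.42; B: μ=13.8, E[X²]=221.8; C: μ=10.3, E[X²]=212.18.
E[X] = 0.3·3.1 + 0.3·13.8 + 0.4·10.3 = 9.19.
E[X²] = 0.3·26.42 + 0.3·221.8 + 0.4·212.18 = 159.338.
Var(X) = E[X²] − (E[X])² = 159.338 − 84.4561 = 74.8819.

74.882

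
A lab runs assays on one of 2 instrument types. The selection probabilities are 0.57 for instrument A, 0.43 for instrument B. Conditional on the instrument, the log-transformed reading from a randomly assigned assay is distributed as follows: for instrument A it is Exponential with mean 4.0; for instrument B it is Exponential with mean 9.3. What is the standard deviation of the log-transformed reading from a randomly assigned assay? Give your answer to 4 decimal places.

7.2935

Per component, A: μ=4, E[X²]=32; B: μ=9.3, E[X²]=172.98.
E[X] = 0.57·4 + 0.43·9.3 = 6.279.
E[X²] = 0.57·32 + 0.43·172.98 = 92.6214.
Var(X) = E[X²] − (E[X])² = 92.6214 − 39.4258 = 53.1956.
SD(X) = √53.1956 = 7.29353.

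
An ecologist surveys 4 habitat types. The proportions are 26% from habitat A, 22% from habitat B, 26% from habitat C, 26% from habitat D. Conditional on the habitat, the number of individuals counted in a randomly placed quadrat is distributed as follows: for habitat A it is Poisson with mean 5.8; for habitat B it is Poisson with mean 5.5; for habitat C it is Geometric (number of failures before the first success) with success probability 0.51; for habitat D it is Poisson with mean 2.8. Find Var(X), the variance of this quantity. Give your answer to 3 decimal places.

7.957

Per component, A: μ=5.8, E[X²]=39.44; B: μ=5.5, E[X²]=35.75; C: μ=0.960784, E[X²]=2.807; D: μ=2.8, E[X²]=10.64.
E[X] = 0.26·5.8 + 0.22·5.5 + 0.26·0.960784 + 0.26·2.8 = 3.6958.
E[X²] = 0.26·39.44 + 0.22·35.75 + 0.26·2.807 + 0.26·10.64 = 21.6156.
Var(X) = E[X²] − (E[X])² = 21.6156 − 13.659 = 7.95665.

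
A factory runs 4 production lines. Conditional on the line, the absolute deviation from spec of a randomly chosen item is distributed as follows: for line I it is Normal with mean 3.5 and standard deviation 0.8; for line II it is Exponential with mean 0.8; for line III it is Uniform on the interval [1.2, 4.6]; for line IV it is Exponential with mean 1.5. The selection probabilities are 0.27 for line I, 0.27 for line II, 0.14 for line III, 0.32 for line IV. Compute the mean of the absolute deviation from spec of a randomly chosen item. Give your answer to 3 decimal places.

2.047

Component means — I: 3.5; II: 0.8; III: 2.9; IV: 1.5.
E[X] = 0.27·3.5 + 0.27·0.8 + 0.14·2.9 + 0.32·1.5 = 2.047.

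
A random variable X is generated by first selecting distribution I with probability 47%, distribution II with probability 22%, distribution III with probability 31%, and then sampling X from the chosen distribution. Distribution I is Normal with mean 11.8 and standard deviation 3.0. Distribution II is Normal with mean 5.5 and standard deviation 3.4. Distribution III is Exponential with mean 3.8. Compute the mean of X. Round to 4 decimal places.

Component means — I: 11.8; II: 5.5; III: 3.8.
E[X] = 0.47·11.8 + 0.22·5.5 + 0.31·3.8 = 7.934.

7.9340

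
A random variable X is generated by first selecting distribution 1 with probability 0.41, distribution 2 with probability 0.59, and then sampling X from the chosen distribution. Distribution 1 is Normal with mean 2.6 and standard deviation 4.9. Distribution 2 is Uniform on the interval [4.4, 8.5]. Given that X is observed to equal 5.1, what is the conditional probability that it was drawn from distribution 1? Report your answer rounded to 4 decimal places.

Likelihoods f(5.1 | ·): 1: 0.0714807; 2: 0.243902.
Posterior ∝ prior × likelihood. Numerator for 1: 0.41·0.0714807 = 0.0293071.
Normalizing constant: 0.41·0.0714807 + 0.59·0.243902 = 0.17321.
P(1 | observation) = 0.0293071 / 0.17321 = 0.1692.

0.1692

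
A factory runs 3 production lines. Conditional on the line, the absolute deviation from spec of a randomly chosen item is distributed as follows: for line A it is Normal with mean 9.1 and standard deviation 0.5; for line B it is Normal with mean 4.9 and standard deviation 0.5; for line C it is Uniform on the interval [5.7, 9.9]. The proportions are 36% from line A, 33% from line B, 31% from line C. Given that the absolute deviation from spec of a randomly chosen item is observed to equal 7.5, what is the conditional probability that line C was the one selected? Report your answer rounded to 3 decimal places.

Likelihoods f(7.5 | ·): A: 0.00476818; B: 1.07221e-06; C: 0.238095.
Posterior ∝ prior × likelihood. Numerator for C: 0.31·0.238095 = 0.0738095.
Normalizing constant: 0.36·0.00476818 + 0.33·1.07221e-06 + 0.31·0.238095 = 0.0755264.
P(C | observation) = 0.0738095 / 0.0755264 = 0.977268.

0.977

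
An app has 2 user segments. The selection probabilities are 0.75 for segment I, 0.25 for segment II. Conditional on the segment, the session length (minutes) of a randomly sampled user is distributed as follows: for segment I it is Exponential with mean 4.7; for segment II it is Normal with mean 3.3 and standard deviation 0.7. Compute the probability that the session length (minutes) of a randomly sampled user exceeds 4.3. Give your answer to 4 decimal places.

0.3196

Conditional on each segment, P(X > 4.3): I: 0.400559; II: 0.0765637.
By total probability, P(X > 4.3) = 0.75·0.400559 + 0.25·0.0765637 = 0.31956.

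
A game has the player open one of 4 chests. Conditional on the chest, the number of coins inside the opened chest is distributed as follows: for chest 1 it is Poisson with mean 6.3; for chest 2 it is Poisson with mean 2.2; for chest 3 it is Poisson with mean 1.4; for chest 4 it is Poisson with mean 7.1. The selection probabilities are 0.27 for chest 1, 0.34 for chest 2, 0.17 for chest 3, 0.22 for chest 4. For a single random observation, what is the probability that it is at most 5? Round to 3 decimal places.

0.672

Conditional on each chest, P(X ≤ 5): 1: 0.398772; 2: 0.97509; 3: 0.996799; 4: 0.288119.
By total probability, P(X ≤ 5) = 0.27·0.398772 + 0.34·0.97509 + 0.17·0.996799 + 0.22·0.288119 = 0.672041.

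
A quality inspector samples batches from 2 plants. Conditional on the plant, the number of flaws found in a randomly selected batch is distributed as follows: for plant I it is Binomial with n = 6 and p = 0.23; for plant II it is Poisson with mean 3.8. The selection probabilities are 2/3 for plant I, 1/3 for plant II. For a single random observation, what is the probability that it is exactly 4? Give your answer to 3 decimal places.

Conditional on each plant, P(X = 4): I: 0.0248877; II: 0.194359.
By total probability, P(X = 4) = 0.666667·0.0248877 + 0.333333·0.194359 = 0.081378.

0.081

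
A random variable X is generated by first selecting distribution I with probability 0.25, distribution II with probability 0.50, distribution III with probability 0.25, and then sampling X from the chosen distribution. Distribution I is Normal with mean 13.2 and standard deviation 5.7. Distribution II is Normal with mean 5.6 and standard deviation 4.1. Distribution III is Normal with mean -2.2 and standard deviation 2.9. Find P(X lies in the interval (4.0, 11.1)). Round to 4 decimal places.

Conditional on each component, P(4.0 < X < 11.1): I: 0.30302; II: 0.561937; III: 0.0162589.
By total probability, P(4.0 < X < 11.1) = 0.25·0.30302 + 0.5·0.561937 + 0.25·0.0162589 = 0.360788.

0.3608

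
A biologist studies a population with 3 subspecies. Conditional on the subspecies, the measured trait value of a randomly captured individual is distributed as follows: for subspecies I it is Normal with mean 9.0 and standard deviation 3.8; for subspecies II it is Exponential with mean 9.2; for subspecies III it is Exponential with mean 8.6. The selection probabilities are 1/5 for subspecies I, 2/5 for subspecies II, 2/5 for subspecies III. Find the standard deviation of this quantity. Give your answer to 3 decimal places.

8.149

Per component, I: μ=9, E[X²]=95.44; II: μ=9.2, E[X²]=169.28; III: μ=8.6, E[X²]=147.92.
E[X] = 0.2·9 + 0.4·9.2 + 0.4·8.6 = 8.92.
E[X²] = 0.2·95.44 + 0.4·169.28 + 0.4·147.92 = 145.968.
Var(X) = E[X²] − (E[X])² = 145.968 − 79.5664 = 66.4016.
SD(X) = √66.4016 = 8.14872.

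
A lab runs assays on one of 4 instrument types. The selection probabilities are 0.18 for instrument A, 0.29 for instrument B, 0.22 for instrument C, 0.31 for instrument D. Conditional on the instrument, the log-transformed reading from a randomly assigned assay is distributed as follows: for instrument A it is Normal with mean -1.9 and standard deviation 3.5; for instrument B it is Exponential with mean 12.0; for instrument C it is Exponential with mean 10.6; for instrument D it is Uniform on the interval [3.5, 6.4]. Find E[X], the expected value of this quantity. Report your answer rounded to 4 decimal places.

7.0045

Component means — A: -1.9; B: 12; C: 10.6; D: 4.95.
E[X] = 0.18·-1.9 + 0.29·12 + 0.22·10.6 + 0.31·4.95 = 7.0045.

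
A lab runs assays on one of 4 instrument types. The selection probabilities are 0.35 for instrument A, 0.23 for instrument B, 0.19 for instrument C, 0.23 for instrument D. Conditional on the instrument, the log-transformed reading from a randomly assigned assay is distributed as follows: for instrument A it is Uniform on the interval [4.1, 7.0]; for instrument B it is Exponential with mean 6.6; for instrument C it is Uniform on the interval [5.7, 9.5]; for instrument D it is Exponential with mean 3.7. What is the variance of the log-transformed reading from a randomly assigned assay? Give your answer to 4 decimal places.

15.4384

Per component, A: μ=5.55, E[X²]=31.5033; B: μ=6.6, E[X²]=87.12; C: μ=7.6, E[X²]=58.9633; D: μ=3.7, E[X²]=27.38.
E[X] = 0.35·5.55 + 0.23·6.6 + 0.19·7.6 + 0.23·3.7 = 5.7555.
E[X²] = 0.35·31.5033 + 0.23·87.12 + 0.19·58.9633 + 0.23·27.38 = 48.5642.
Var(X) = E[X²] − (E[X])² = 48.5642 − 33.1258 = 15.4384.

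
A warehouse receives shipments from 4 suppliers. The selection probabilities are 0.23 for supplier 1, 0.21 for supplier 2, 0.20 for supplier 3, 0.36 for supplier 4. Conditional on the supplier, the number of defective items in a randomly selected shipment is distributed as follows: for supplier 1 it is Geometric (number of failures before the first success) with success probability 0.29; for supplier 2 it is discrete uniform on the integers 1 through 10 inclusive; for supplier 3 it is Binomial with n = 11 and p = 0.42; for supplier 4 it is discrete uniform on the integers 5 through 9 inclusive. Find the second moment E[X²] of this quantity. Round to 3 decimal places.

For each component E[X²] = Var + (mean)², giving 1: 14.4364; 2: 38.5; 3: 24.024; 4: 51.
Overall E[X²] = 0.23·14.4364 + 0.21·38.5 + 0.2·24.024 + 0.36·51 = 34.5702.

34.570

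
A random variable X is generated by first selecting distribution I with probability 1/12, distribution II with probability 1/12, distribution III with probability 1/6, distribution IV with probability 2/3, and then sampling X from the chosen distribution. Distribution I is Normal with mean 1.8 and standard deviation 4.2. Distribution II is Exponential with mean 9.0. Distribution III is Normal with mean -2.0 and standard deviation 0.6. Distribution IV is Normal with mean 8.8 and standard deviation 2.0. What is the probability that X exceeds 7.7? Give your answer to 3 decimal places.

Conditional on each component, P(X > 7.7): I: 0.080046; II: 0.425047; III: 0; IV: 0.70884.
By total probability, P(X > 7.7) = 0.0833333·0.080046 + 0.0833333·0.425047 + 0.166667·0 + 0.666667·0.70884 = 0.514651.

0.515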